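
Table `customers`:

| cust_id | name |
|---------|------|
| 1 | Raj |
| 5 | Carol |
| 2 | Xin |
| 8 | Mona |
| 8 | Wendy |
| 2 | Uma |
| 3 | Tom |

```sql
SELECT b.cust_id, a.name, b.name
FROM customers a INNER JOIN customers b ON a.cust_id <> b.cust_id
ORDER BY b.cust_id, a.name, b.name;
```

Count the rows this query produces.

38

INNER JOIN keeps only pairs where the ON condition holds.
Matching on a.cust_id <> b.cust_id.
- a row (cust_id=1): matches 6 b row(s) → 6 output row(s).
- a row (cust_id=5): matches 6 b row(s) → 6 output row(s).
- a row (cust_id=2): matches 5 b row(s) → 5 output row(s).
- a row (cust_id=8): matches 5 b row(s) → 5 output row(s).
- a row (cust_id=8): matches 5 b row(s) → 5 output row(s).
- a row (cust_id=2): matches 5 b row(s) → 5 output row(s).
- a row (cust_id=3): matches 6 b row(s) → 6 output row(s).
Total: 38 rows.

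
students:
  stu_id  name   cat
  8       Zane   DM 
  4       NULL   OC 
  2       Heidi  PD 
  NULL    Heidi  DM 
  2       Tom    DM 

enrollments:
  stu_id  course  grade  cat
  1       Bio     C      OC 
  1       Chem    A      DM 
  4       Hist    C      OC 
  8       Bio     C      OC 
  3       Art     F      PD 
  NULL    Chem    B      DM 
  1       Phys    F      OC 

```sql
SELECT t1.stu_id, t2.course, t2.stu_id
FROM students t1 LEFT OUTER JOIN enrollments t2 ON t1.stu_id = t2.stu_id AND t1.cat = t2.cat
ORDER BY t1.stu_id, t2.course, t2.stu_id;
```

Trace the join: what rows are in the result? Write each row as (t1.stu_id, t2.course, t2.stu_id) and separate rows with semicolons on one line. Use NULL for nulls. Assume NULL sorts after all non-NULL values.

(2, NULL, NULL); (2, NULL, NULL); (4, Hist, 4); (8, NULL, NULL); (NULL, NULL, NULL)

LEFT JOIN keeps every row from `students`; unmatched rows get NULL for `enrollments`'s columns.
Matching on t1.stu_id = t2.stu_id AND t1.cat = t2.cat. A NULL in a compared column never satisfies the condition.
- t1 (stu_id=8, cat=DM) has no partner → padded with NULL.
- t1 (stu_id=4, cat=OC) pairs with 1 row(s) of t2.
- t1 (stu_id=2, cat=PD) has no partner → padded with NULL.
- t1 (stu_id=NULL, cat=DM) has no partner → padded with NULL.
- t1 (stu_id=2, cat=DM) has no partner → padded with NULL.
After projecting and ordering:
t1.stu_id | t2.course | t2.stu_id
2 | NULL | NULL
2 | NULL | NULL
4 | Hist | 4
8 | NULL | NULL
NULL | NULL | NULL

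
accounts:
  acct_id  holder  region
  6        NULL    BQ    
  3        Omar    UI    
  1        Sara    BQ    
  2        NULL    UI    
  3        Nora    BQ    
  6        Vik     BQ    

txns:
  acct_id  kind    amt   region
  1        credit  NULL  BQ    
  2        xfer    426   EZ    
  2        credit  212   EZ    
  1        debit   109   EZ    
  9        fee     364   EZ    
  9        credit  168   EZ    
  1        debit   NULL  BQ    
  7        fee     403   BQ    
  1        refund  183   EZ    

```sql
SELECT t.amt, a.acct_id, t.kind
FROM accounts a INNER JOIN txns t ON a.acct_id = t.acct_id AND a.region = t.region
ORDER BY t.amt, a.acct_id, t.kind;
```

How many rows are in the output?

INNER JOIN keeps only pairs where the ON condition holds.
Matching on a.acct_id = t.acct_id AND a.region = t.region.
Matched pairs: 2.
Total: 2 rows.

2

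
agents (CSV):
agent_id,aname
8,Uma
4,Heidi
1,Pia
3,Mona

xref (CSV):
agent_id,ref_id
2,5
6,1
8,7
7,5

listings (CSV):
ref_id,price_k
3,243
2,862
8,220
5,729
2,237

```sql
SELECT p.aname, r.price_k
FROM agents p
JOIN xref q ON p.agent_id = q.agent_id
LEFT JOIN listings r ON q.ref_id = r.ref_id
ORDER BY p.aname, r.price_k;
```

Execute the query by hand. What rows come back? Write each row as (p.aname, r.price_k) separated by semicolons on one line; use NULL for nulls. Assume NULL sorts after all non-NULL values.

(Uma, NULL)

Step 1 — p INNER JOIN q on agent_id → 1 row(s).
Then LEFT JOIN `listings r` on ref_id: each of those 1 rows is kept; rows whose q.ref_id has no match in r get NULL for r's columns.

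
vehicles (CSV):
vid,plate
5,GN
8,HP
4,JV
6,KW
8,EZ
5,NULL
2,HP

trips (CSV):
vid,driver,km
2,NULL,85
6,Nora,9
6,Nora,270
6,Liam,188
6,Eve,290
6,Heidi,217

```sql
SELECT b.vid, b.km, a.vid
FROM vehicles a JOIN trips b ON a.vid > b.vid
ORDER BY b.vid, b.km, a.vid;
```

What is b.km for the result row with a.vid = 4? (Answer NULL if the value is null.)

INNER JOIN keeps only pairs where the ON condition holds.
Matching on a.vid > b.vid.
- a (vid=5) pairs with 1 row(s) of b.
- a (vid=8) pairs with 6 row(s) of b.
- a (vid=4) pairs with 1 row(s) of b.
- a (vid=6) pairs with 1 row(s) of b.
- a (vid=8) pairs with 6 row(s) of b.
- a (vid=5) pairs with 1 row(s) of b.
- a (vid=2) has no partner → excluded.

85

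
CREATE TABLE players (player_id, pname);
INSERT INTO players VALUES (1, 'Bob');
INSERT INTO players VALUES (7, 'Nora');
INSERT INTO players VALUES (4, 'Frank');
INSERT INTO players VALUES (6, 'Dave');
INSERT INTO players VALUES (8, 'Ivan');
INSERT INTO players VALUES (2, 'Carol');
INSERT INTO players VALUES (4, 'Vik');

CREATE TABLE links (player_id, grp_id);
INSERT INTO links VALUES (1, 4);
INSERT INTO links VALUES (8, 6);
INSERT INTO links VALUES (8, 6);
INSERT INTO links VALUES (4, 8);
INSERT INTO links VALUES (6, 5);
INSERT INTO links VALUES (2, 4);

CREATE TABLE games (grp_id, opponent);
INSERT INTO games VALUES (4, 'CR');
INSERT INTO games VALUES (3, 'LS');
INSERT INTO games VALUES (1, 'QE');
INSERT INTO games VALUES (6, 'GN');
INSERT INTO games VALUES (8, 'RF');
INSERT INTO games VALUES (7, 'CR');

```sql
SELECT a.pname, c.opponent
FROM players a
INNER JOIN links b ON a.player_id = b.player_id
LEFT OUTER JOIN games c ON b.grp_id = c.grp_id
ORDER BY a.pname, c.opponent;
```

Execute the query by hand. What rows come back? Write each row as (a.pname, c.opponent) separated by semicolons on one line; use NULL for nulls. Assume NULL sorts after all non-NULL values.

Joins associate left-to-right: players INNER JOIN links on player_id gives 7 intermediate row(s).
Then LEFT JOIN `games c` on grp_id: each of those 7 rows is kept; rows whose b.grp_id has no match in c get NULL for c's columns.

(Bob, CR); (Carol, CR); (Dave, NULL); (Frank, RF); (Ivan, GN); (Ivan, GN); (Vik, RF)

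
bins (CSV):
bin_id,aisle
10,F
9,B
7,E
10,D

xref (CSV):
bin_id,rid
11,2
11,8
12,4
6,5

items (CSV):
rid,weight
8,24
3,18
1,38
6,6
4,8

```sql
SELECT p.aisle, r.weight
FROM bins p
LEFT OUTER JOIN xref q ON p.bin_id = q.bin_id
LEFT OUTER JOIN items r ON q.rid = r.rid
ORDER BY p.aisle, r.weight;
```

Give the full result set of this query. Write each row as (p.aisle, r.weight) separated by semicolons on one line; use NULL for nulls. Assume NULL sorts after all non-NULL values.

Evaluate left to right. First `bins p LEFT JOIN xref q` on bin_id: 4 row(s).
Then LEFT JOIN `items r` on rid: each of those 4 rows is kept; rows whose q.rid has no match in r get NULL for r's columns.

(B, NULL); (D, NULL); (E, NULL); (F, NULL)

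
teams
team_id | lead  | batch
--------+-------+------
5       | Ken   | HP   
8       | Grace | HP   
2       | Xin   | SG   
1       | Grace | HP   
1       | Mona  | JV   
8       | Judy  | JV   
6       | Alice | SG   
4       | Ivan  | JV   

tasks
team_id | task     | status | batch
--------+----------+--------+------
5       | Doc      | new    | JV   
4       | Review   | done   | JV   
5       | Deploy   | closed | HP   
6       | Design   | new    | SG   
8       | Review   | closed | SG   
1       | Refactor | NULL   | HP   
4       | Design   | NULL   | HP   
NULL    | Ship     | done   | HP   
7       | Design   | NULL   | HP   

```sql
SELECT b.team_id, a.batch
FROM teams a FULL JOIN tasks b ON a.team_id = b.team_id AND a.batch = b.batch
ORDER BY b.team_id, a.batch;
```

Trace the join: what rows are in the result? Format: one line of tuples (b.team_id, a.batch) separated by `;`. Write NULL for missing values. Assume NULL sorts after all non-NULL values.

(1, HP); (4, JV); (4, NULL); (5, HP); (5, NULL); (6, SG); (7, NULL); (8, NULL); (NULL, HP); (NULL, JV); (NULL, JV); (NULL, SG); (NULL, NULL)

FULL OUTER JOIN keeps every row from both sides; unmatched rows get NULL for the other side's columns.
Matching on a.team_id = b.team_id AND a.batch = b.batch. A NULL in a compared column never satisfies the condition.
- a[0] team_id=5, batch=HP → 1 match(es) in b → 1 row(s).
- a[1] team_id=8, batch=HP → no match; kept with NULLs on the b side.
- a[2] team_id=2, batch=SG → no match; kept with NULLs on the b side.
- a[3] team_id=1, batch=HP → 1 match(es) in b → 1 row(s).
- a[4] team_id=1, batch=JV → no match; kept with NULLs on the b side.
- a[5] team_id=8, batch=JV → no match; kept with NULLs on the b side.
- a[6] team_id=6, batch=SG → 1 match(es) in b → 1 row(s).
- a[7] team_id=4, batch=JV → 1 match(es) in b → 1 row(s).
- 5 b row(s) had no a match → kept, a columns NULL.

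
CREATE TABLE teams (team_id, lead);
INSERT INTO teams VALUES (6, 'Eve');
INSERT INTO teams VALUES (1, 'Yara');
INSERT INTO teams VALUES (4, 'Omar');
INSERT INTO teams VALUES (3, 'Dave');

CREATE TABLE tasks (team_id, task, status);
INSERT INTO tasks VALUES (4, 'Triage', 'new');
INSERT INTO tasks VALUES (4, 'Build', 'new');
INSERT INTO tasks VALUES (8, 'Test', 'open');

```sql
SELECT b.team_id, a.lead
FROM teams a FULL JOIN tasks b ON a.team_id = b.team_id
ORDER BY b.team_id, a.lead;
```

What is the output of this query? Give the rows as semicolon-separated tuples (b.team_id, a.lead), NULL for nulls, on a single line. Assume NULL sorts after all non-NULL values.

(4, Omar); (4, Omar); (8, NULL); (NULL, Dave); (NULL, Eve); (NULL, Yara)

FULL OUTER JOIN keeps every row from both sides; unmatched rows get NULL for the other side's columns.
Matching on a.team_id = b.team_id.
- a row (team_id=6): no match → kept, b columns NULL.
- a row (team_id=1): no match → kept, b columns NULL.
- a row (team_id=4): matches 2 b row(s) → 2 output row(s).
- a row (team_id=3): no match → kept, b columns NULL.
- 1 row(s) from b found no a partner → padded with NULL.
After projecting and ordering:
b.team_id | a.lead
4 | Omar
4 | Omar
8 | NULL
NULL | Dave
NULL | Eve
NULL | Yara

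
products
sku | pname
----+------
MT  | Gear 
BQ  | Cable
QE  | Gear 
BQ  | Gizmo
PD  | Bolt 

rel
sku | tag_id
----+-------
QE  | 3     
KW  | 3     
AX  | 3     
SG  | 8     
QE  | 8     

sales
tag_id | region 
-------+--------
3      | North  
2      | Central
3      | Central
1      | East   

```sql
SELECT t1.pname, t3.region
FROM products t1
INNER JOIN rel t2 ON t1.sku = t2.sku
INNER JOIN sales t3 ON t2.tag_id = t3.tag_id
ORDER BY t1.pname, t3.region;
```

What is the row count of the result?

2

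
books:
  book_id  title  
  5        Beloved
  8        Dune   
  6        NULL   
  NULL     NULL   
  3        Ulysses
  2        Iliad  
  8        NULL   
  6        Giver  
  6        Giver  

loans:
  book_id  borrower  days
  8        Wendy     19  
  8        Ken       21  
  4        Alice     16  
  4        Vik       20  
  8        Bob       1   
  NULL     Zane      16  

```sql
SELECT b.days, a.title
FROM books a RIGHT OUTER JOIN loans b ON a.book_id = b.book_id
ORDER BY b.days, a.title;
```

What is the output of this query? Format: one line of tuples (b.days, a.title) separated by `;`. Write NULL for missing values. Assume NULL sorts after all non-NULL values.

(1, Dune); (1, NULL); (16, NULL); (16, NULL); (19, Dune); (19, NULL); (20, NULL); (21, Dune); (21, NULL)

RIGHT JOIN keeps every row from `loans`; unmatched rows get NULL for `books`'s columns.
Matching on a.book_id = b.book_id. A NULL in a compared column never satisfies the condition.
- book_id=5: no matching b row.
- book_id=8: 3 matching b row(s), so 3 row(s) emitted.
- book_id=6: no matching b row.
- book_id=NULL: no matching b row.
- book_id=3: no matching b row.
- book_id=2: no matching b row.
- book_id=8: 3 matching b row(s), so 3 row(s) emitted.
- book_id=6: no matching b row.
- book_id=6: no matching b row.
- plus 3 unmatched b row(s), each kept with NULL a columns.
After projecting and ordering:
b.days | a.title
1 | Dune
1 | NULL
16 | NULL
16 | NULL
19 | Dune
19 | NULL
20 | NULL
21 | Dune
21 | NULL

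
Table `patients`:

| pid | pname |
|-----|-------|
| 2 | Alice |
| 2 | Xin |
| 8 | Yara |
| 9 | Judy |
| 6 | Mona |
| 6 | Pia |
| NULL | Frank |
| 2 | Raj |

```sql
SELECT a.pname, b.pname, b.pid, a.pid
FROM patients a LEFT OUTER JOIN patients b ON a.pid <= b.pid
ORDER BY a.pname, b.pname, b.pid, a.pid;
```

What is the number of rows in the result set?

LEFT JOIN keeps every row from `patients a`; unmatched rows get NULL for `patients b`'s columns.
Matching on a.pid <= b.pid. A NULL in a compared column never satisfies the condition.
Matched pairs: 32; unmatched a rows kept: 1.
Total: 32 matched + 1 padded = 33 rows.

33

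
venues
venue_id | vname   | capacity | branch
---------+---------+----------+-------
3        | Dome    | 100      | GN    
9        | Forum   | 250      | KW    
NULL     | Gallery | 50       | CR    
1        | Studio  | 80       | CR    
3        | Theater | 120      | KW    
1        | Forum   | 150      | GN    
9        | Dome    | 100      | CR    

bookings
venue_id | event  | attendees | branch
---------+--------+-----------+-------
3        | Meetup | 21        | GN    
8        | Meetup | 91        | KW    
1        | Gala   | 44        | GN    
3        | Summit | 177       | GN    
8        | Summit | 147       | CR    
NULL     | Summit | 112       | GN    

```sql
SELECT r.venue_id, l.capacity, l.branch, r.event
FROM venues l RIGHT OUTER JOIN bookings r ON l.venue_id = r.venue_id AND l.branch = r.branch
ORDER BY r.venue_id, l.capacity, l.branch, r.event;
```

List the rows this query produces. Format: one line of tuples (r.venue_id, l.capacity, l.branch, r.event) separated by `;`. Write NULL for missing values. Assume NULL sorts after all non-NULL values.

(1, 150, GN, Gala); (3, 100, GN, Meetup); (3, 100, GN, Summit); (8, NULL, NULL, Meetup); (8, NULL, NULL, Summit); (NULL, NULL, NULL, Summit)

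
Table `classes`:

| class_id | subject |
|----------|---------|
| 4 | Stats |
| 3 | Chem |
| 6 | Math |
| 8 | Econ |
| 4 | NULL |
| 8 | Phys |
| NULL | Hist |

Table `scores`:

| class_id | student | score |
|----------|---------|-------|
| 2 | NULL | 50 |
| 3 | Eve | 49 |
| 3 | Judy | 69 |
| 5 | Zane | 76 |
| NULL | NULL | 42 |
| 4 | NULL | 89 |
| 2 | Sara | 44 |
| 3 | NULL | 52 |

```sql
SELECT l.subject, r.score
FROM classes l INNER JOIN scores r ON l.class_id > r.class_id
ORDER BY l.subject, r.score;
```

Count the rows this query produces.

INNER JOIN keeps only pairs where the ON condition holds.
Matching on l.class_id > r.class_id. A NULL in a compared column never satisfies the condition.
- class_id=4: 5 matching r row(s), so 5 row(s) emitted.
- class_id=3: 2 matching r row(s), so 2 row(s) emitted.
- class_id=6: 7 matching r row(s), so 7 row(s) emitted.
- class_id=8: 7 matching r row(s), so 7 row(s) emitted.
- class_id=4: 5 matching r row(s), so 5 row(s) emitted.
- class_id=8: 7 matching r row(s), so 7 row(s) emitted.
- class_id=NULL: no matching r row, dropped.
Total: 33 rows.

33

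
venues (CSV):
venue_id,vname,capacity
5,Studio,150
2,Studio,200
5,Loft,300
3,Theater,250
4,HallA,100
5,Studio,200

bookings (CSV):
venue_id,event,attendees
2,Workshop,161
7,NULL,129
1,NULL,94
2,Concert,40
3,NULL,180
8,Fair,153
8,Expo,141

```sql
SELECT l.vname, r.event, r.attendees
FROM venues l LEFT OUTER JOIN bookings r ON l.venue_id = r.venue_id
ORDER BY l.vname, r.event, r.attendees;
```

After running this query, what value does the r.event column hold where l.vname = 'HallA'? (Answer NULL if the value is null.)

LEFT JOIN keeps every row from `venues`; unmatched rows get NULL for `bookings`'s columns.
Matching on l.venue_id = r.venue_id.
- venue_id=5: no r row matches, row kept with r columns NULL.
- venue_id=2: 2 matching r row(s), so 2 row(s) emitted.
- venue_id=5: no r row matches, row kept with r columns NULL.
- venue_id=3: 1 matching r row(s), so 1 row(s) emitted.
- venue_id=4: no r row matches, row kept with r columns NULL.
- venue_id=5: no r row matches, row kept with r columns NULL.

NULL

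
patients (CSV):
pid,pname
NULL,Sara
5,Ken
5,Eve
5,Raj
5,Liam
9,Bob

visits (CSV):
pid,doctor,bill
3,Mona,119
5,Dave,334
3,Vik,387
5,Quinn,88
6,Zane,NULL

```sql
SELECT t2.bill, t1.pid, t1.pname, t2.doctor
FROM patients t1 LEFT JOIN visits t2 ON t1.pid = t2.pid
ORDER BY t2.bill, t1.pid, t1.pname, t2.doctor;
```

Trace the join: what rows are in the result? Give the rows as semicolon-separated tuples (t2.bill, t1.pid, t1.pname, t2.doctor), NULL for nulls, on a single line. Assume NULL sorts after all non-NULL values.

(88, 5, Eve, Quinn); (88, 5, Ken, Quinn); (88, 5, Liam, Quinn); (88, 5, Raj, Quinn); (334, 5, Eve, Dave); (334, 5, Ken, Dave); (334, 5, Liam, Dave); (334, 5, Raj, Dave); (NULL, 9, Bob, NULL); (NULL, NULL, Sara, NULL)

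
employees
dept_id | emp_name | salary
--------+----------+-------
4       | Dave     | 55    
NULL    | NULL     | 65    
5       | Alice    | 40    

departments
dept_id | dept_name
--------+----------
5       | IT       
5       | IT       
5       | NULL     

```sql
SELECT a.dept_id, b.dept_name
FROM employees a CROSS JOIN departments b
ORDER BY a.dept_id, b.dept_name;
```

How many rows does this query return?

9

CROSS JOIN pairs every row of `employees` with every row of `departments`: 3 × 3 = 9 rows.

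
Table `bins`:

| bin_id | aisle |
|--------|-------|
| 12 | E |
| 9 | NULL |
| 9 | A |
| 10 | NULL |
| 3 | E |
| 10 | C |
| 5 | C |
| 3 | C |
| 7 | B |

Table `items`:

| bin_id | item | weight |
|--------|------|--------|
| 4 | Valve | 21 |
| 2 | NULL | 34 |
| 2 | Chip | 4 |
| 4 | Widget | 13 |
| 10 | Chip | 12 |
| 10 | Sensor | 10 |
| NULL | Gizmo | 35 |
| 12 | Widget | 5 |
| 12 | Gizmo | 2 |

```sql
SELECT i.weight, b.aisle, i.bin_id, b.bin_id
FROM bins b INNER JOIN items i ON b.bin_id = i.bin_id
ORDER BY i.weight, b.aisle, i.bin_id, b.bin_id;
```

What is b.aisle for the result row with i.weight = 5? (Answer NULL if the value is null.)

E

INNER JOIN keeps only pairs where the ON condition holds.
Matching on b.bin_id = i.bin_id. A NULL in a compared column never satisfies the condition.
Matched pairs: 6.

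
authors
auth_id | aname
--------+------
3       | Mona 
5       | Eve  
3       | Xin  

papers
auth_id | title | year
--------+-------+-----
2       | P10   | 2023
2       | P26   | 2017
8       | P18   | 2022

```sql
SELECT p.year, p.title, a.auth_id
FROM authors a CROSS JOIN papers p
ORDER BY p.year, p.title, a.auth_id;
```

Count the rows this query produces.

9

CROSS JOIN pairs every row of `authors` with every row of `papers`: 3 × 3 = 9 rows.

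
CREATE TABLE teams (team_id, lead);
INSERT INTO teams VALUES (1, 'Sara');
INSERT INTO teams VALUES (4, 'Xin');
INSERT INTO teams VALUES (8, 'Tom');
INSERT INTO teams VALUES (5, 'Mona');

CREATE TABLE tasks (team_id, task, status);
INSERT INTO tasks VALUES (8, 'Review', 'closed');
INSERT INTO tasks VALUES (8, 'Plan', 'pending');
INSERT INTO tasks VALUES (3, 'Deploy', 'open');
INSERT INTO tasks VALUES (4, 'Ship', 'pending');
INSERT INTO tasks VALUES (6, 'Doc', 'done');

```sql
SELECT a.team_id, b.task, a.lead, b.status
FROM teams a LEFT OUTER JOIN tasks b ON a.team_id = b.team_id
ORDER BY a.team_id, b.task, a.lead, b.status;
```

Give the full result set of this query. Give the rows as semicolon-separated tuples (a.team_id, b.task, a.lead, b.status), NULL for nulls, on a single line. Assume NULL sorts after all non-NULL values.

LEFT JOIN keeps every row from `teams`; unmatched rows get NULL for `tasks`'s columns.
Matching on a.team_id = b.team_id.
- team_id=1: no b row matches, row kept with b columns NULL.
- team_id=4: 1 matching b row(s), so 1 row(s) emitted.
- team_id=8: 2 matching b row(s), so 2 row(s) emitted.
- team_id=5: no b row matches, row kept with b columns NULL.
After projecting and ordering:
a.team_id | b.task | a.lead | b.status
1 | NULL | Sara | NULL
4 | Ship | Xin | pending
5 | NULL | Mona | NULL
8 | Plan | Tom | pending
8 | Review | Tom | closed

(1, NULL, Sara, NULL); (4, Ship, Xin, pending); (5, NULL, Mona, NULL); (8, Plan, Tom, pending); (8, Review, Tom, closed)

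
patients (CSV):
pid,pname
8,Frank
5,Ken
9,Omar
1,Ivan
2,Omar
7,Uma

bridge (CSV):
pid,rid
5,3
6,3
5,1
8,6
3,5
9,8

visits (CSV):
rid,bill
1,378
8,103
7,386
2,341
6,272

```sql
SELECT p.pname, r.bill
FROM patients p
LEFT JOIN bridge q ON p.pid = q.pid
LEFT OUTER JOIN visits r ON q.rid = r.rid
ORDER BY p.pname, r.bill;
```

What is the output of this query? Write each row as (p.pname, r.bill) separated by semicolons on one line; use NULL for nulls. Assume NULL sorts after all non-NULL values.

(Frank, 272); (Ivan, NULL); (Ken, 378); (Ken, NULL); (Omar, 103); (Omar, NULL); (Uma, NULL)

Evaluate left to right. First `patients p LEFT JOIN bridge q` on pid: 7 row(s).
Then LEFT JOIN `visits r` on rid: each of those 7 rows is kept; rows whose q.rid has no match in r get NULL for r's columns.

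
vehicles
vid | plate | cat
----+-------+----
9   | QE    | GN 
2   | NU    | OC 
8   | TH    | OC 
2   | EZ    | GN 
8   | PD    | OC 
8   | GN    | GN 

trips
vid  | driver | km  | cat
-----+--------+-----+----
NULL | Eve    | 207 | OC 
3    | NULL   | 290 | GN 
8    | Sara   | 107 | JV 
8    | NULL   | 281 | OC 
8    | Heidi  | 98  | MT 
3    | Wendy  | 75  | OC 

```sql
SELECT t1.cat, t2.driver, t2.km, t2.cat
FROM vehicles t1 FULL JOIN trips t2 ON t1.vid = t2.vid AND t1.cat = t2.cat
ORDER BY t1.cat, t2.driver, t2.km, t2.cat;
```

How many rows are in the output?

FULL OUTER JOIN keeps every row from both sides; unmatched rows get NULL for the other side's columns.
Matching on t1.vid = t2.vid AND t1.cat = t2.cat. A NULL in a compared column never satisfies the condition.
Matched pairs: 2; unmatched t1 rows kept: 4; unmatched t2 rows kept: 5.
Total: 2 matched + 9 padded = 11 rows.

11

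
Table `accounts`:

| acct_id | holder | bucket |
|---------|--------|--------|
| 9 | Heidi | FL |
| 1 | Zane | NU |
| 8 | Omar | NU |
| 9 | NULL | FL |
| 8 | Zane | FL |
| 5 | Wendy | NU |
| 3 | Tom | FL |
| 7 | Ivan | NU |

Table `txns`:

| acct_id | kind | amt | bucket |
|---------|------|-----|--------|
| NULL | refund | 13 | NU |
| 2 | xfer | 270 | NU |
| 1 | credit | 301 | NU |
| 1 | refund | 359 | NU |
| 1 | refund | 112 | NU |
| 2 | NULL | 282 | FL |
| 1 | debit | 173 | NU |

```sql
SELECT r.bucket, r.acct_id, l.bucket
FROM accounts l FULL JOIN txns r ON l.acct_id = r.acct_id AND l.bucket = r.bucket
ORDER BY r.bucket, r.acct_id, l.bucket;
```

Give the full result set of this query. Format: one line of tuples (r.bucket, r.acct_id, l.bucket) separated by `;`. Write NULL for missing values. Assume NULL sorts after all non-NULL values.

(FL, 2, NULL); (NU, 1, NU); (NU, 1, NU); (NU, 1, NU); (NU, 1, NU); (NU, 2, NULL); (NU, NULL, NULL); (NULL, NULL, FL); (NULL, NULL, FL); (NULL, NULL, FL); (NULL, NULL, FL); (NULL, NULL, NU); (NULL, NULL, NU); (NULL, NULL, NU)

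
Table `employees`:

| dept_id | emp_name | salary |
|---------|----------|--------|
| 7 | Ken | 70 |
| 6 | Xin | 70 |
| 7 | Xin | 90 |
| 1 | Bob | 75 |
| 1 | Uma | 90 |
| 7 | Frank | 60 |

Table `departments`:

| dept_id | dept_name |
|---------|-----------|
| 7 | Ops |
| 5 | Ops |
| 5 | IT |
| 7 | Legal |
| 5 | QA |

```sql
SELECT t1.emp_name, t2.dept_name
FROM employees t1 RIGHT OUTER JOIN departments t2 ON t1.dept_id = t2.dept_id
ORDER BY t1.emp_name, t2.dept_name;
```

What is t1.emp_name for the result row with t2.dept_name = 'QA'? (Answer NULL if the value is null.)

RIGHT JOIN keeps every row from `departments`; unmatched rows get NULL for `employees`'s columns.
Matching on t1.dept_id = t2.dept_id.
Matched pairs: 6; unmatched t2 rows kept: 3.

NULL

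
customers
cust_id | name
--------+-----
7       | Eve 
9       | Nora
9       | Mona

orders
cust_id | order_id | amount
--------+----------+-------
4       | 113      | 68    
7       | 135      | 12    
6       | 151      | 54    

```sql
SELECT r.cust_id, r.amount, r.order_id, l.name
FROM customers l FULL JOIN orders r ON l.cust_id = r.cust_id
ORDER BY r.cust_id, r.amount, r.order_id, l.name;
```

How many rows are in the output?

FULL OUTER JOIN keeps every row from both sides; unmatched rows get NULL for the other side's columns.
Matching on l.cust_id = r.cust_id.
- cust_id=7: 1 matching r row(s), so 1 row(s) emitted.
- cust_id=9: no r row matches, row kept with r columns NULL.
- cust_id=9: no r row matches, row kept with r columns NULL.
- plus 2 unmatched r row(s), each kept with NULL l columns.
Total: 1 matched + 4 padded = 5 rows.

5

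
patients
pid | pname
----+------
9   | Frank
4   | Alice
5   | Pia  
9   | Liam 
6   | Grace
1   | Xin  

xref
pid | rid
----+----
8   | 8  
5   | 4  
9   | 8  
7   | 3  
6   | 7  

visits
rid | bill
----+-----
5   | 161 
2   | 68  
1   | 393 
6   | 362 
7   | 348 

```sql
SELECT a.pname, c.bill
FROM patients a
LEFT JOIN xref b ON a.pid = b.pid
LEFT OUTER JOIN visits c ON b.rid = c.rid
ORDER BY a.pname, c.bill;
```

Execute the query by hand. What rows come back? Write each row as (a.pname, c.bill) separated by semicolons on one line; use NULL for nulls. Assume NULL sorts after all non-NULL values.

Evaluate left to right. First `patients a LEFT JOIN xref b` on pid: 6 row(s).
Then LEFT JOIN `visits c` on rid: each of those 6 rows is kept; rows whose b.rid has no match in c get NULL for c's columns.

(Alice, NULL); (Frank, NULL); (Grace, 348); (Liam, NULL); (Pia, NULL); (Xin, NULL)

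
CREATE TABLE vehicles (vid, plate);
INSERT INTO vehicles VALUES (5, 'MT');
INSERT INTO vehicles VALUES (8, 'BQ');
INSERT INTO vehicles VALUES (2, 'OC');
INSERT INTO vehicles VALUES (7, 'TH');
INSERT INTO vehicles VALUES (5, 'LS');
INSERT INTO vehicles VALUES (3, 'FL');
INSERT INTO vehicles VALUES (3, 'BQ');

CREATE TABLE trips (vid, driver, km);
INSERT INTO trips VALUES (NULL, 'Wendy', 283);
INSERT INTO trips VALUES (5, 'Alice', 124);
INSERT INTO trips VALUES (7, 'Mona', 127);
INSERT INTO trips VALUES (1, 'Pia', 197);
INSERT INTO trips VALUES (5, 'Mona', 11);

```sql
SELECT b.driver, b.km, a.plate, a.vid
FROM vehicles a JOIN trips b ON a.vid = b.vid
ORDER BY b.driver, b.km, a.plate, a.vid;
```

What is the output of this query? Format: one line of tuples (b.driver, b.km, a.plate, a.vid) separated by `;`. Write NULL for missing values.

INNER JOIN keeps only pairs where the ON condition holds.
Matching on a.vid = b.vid. A NULL in a compared column never satisfies the condition.
Matched pairs: 5.

(Alice, 124, LS, 5); (Alice, 124, MT, 5); (Mona, 11, LS, 5); (Mona, 11, MT, 5); (Mona, 127, TH, 7)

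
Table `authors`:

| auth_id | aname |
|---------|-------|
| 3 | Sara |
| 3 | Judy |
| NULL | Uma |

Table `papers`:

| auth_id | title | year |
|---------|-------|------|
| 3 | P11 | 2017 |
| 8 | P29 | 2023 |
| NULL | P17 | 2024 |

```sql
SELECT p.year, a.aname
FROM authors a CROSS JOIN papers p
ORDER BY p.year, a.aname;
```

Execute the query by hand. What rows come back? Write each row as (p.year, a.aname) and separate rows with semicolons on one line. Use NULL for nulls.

(2017, Judy); (2017, Sara); (2017, Uma); (2023, Judy); (2023, Sara); (2023, Uma); (2024, Judy); (2024, Sara); (2024, Uma)

CROSS JOIN pairs every row of `authors` with every row of `papers`: 3 × 3 = 9 rows.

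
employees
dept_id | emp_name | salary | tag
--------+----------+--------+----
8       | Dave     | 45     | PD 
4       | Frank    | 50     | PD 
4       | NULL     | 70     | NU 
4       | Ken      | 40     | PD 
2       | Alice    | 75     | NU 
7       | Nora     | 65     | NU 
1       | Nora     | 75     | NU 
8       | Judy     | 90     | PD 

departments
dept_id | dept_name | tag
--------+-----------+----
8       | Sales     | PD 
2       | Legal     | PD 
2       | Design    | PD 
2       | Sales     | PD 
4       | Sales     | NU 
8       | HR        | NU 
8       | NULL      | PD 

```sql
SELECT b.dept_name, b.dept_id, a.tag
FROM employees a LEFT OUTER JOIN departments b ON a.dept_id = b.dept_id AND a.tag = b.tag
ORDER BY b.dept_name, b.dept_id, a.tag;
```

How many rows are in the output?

LEFT JOIN keeps every row from `employees`; unmatched rows get NULL for `departments`'s columns.
Matching on a.dept_id = b.dept_id AND a.tag = b.tag.
- a[0] dept_id=8, tag=PD → 2 match(es) in b → 2 row(s).
- a[1] dept_id=4, tag=PD → no match; kept with NULLs on the b side.
- a[2] dept_id=4, tag=NU → 1 match(es) in b → 1 row(s).
- a[3] dept_id=4, tag=PD → no match; kept with NULLs on the b side.
- a[4] dept_id=2, tag=NU → no match; kept with NULLs on the b side.
- a[5] dept_id=7, tag=NU → no match; kept with NULLs on the b side.
- a[6] dept_id=1, tag=NU → no match; kept with NULLs on the b side.
- a[7] dept_id=8, tag=PD → 2 match(es) in b → 2 row(s).
Total: 5 matched + 5 padded = 10 rows.

10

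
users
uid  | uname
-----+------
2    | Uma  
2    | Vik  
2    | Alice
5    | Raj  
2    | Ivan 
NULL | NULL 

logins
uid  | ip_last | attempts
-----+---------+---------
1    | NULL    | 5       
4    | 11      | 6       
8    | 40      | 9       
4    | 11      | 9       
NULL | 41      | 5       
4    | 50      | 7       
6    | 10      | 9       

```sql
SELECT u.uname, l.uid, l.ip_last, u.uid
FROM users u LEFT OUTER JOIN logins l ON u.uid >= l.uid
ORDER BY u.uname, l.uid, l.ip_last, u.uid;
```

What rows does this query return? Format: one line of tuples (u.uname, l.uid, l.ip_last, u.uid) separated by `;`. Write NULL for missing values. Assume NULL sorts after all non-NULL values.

(Alice, 1, NULL, 2); (Ivan, 1, NULL, 2); (Raj, 1, NULL, 5); (Raj, 4, 11, 5); (Raj, 4, 11, 5); (Raj, 4, 50, 5); (Uma, 1, NULL, 2); (Vik, 1, NULL, 2); (NULL, NULL, NULL, NULL)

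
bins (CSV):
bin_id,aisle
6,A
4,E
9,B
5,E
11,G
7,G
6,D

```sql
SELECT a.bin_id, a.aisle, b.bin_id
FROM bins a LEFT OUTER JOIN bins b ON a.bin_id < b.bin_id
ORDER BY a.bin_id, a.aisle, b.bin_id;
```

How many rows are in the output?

21

LEFT JOIN keeps every row from `bins a`; unmatched rows get NULL for `bins b`'s columns.
Matching on a.bin_id < b.bin_id.
Matched pairs: 20; unmatched a rows kept: 1.
Total: 20 matched + 1 padded = 21 rows.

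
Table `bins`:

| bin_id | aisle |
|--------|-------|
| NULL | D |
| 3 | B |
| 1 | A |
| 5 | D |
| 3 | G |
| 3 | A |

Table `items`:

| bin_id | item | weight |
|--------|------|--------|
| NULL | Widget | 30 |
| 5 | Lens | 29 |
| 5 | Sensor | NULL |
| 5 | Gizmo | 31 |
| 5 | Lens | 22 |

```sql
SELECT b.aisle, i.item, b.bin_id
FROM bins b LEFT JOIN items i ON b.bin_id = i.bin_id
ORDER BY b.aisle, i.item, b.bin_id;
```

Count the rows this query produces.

9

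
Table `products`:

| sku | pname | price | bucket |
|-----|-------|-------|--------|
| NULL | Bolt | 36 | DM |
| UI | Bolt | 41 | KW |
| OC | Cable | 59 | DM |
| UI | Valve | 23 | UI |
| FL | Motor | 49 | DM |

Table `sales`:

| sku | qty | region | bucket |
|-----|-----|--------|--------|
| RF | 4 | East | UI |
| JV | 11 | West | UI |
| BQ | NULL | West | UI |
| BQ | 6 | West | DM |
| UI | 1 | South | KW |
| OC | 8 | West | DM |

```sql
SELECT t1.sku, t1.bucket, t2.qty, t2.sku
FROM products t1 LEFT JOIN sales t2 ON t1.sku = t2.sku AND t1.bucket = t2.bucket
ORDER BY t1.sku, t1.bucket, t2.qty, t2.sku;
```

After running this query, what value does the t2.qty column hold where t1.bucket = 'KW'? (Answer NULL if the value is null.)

1

LEFT JOIN keeps every row from `products`; unmatched rows get NULL for `sales`'s columns.
Matching on t1.sku = t2.sku AND t1.bucket = t2.bucket. A NULL in a compared column never satisfies the condition.
- sku=NULL, bucket=DM: no t2 row matches, row kept with t2 columns NULL.
- sku=UI, bucket=KW: 1 matching t2 row(s), so 1 row(s) emitted.
- sku=OC, bucket=DM: 1 matching t2 row(s), so 1 row(s) emitted.
- sku=UI, bucket=UI: no t2 row matches, row kept with t2 columns NULL.
- sku=FL, bucket=DM: no t2 row matches, row kept with t2 columns NULL.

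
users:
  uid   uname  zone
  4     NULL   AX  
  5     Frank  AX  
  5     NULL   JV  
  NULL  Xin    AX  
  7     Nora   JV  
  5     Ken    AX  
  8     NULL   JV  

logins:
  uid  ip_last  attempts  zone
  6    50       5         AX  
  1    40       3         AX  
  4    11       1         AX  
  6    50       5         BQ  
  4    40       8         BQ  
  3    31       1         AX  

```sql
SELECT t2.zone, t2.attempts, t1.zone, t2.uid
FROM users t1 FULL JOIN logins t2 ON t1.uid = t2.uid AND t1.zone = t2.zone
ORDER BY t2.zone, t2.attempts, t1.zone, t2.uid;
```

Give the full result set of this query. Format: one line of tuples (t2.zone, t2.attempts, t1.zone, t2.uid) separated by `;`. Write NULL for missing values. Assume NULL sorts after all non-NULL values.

(AX, 1, AX, 4); (AX, 1, NULL, 3); (AX, 3, NULL, 1); (AX, 5, NULL, 6); (BQ, 5, NULL, 6); (BQ, 8, NULL, 4); (NULL, NULL, AX, NULL); (NULL, NULL, AX, NULL); (NULL, NULL, AX, NULL); (NULL, NULL, JV, NULL); (NULL, NULL, JV, NULL); (NULL, NULL, JV, NULL)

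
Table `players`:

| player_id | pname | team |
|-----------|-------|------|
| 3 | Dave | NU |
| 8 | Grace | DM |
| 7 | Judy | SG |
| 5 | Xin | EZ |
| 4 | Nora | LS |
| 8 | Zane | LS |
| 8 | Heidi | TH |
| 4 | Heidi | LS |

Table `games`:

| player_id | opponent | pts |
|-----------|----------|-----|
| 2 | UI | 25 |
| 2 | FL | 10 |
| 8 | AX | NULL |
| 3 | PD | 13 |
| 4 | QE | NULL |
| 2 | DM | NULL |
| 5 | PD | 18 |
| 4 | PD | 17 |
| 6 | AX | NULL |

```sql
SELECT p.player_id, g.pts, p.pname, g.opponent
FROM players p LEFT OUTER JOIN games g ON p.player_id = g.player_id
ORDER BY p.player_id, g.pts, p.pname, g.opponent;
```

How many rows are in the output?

10

LEFT JOIN keeps every row from `players`; unmatched rows get NULL for `games`'s columns.
Matching on p.player_id = g.player_id.
- p row (player_id=3): matches 1 g row(s) → 1 output row(s).
- p row (player_id=8): matches 1 g row(s) → 1 output row(s).
- p row (player_id=7): no match → kept, g columns NULL.
- p row (player_id=5): matches 1 g row(s) → 1 output row(s).
- p row (player_id=4): matches 2 g row(s) → 2 output row(s).
- p row (player_id=8): matches 1 g row(s) → 1 output row(s).
- p row (player_id=8): matches 1 g row(s) → 1 output row(s).
- p row (player_id=4): matches 2 g row(s) → 2 output row(s).
Total: 9 matched + 1 padded = 10 rows.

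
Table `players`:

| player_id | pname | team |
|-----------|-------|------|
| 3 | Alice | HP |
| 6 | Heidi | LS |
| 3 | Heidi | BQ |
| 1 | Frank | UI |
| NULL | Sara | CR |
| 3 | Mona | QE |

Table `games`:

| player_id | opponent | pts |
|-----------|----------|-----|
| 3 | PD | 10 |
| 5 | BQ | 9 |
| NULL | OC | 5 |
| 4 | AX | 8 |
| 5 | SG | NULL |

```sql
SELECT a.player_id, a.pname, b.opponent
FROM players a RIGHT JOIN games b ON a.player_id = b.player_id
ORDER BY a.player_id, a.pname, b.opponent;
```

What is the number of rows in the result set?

RIGHT JOIN keeps every row from `games`; unmatched rows get NULL for `players`'s columns.
Matching on a.player_id = b.player_id. A NULL in a compared column never satisfies the condition.
Matched pairs: 3; unmatched b rows kept: 4.
Total: 3 matched + 4 padded = 7 rows.

7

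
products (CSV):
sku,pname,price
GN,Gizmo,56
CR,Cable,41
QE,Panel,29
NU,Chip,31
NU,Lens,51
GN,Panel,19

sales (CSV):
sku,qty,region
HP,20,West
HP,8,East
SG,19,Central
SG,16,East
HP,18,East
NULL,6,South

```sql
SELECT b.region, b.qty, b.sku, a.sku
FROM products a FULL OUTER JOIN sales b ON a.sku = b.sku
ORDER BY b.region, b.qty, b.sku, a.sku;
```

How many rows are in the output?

12

FULL OUTER JOIN keeps every row from both sides; unmatched rows get NULL for the other side's columns.
Matching on a.sku = b.sku. A NULL in a compared column never satisfies the condition.
- a[0] sku=GN → no match; kept with NULLs on the b side.
- a[1] sku=CR → no match; kept with NULLs on the b side.
- a[2] sku=QE → no match; kept with NULLs on the b side.
- a[3] sku=NU → no match; kept with NULLs on the b side.
- a[4] sku=NU → no match; kept with NULLs on the b side.
- a[5] sku=GN → no match; kept with NULLs on the b side.
- plus 6 unmatched b row(s), each kept with NULL a columns.
Total: 0 matched + 12 padded = 12 rows.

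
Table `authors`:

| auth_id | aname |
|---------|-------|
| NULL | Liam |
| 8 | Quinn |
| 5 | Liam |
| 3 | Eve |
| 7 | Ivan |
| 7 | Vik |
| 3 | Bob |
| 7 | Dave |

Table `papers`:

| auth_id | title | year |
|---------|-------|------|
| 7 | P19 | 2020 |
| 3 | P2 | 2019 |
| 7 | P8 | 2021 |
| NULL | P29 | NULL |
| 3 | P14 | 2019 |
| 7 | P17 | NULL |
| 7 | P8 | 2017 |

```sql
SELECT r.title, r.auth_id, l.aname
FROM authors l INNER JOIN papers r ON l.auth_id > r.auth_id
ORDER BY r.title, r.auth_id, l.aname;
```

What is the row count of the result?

INNER JOIN keeps only pairs where the ON condition holds.
Matching on l.auth_id > r.auth_id. A NULL in a compared column never satisfies the condition.
Matched pairs: 14.
Total: 14 rows.

14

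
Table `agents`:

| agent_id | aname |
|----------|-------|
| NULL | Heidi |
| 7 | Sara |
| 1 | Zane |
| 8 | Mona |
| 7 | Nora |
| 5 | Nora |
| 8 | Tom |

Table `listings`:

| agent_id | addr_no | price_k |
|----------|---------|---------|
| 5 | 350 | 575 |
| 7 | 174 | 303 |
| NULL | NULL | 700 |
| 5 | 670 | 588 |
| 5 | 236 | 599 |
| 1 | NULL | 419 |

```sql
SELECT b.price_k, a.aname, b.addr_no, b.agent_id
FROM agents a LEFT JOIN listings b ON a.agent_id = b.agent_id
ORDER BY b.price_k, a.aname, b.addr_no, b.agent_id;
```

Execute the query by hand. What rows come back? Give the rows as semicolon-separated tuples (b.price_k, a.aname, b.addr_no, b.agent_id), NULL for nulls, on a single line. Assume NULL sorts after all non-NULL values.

LEFT JOIN keeps every row from `agents`; unmatched rows get NULL for `listings`'s columns.
Matching on a.agent_id = b.agent_id. A NULL in a compared column never satisfies the condition.
Matched pairs: 6; unmatched a rows kept: 3.

(303, Nora, 174, 7); (303, Sara, 174, 7); (419, Zane, NULL, 1); (575, Nora, 350, 5); (588, Nora, 670, 5); (599, Nora, 236, 5); (NULL, Heidi, NULL, NULL); (NULL, Mona, NULL, NULL); (NULL, Tom, NULL, NULL)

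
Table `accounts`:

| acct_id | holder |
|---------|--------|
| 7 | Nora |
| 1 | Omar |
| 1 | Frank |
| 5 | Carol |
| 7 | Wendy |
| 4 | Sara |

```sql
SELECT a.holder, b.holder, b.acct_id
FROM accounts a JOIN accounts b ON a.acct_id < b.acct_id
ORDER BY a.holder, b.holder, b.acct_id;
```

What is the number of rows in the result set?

INNER JOIN keeps only pairs where the ON condition holds.
Matching on a.acct_id < b.acct_id.
- a (acct_id=7) has no partner → excluded.
- a (acct_id=1) pairs with 4 row(s) of b.
- a (acct_id=1) pairs with 4 row(s) of b.
- a (acct_id=5) pairs with 2 row(s) of b.
- a (acct_id=7) has no partner → excluded.
- a (acct_id=4) pairs with 3 row(s) of b.
Total: 13 rows.

13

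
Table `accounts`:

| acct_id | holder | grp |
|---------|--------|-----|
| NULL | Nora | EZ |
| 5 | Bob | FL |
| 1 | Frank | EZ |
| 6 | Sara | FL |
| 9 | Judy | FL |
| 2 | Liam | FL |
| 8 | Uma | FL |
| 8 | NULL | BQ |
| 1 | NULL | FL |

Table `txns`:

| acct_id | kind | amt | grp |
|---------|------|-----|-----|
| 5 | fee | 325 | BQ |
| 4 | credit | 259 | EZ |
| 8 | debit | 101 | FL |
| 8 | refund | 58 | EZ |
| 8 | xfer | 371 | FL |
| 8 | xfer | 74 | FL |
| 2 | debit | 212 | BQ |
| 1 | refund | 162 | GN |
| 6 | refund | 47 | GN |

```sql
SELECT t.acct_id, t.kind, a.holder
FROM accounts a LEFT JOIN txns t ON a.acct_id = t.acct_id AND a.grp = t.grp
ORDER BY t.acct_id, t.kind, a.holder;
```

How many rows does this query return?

LEFT JOIN keeps every row from `accounts`; unmatched rows get NULL for `txns`'s columns.
Matching on a.acct_id = t.acct_id AND a.grp = t.grp. A NULL in a compared column never satisfies the condition.
- acct_id=NULL, grp=EZ: no t row matches, row kept with t columns NULL.
- acct_id=5, grp=FL: no t row matches, row kept with t columns NULL.
- acct_id=1, grp=EZ: no t row matches, row kept with t columns NULL.
- acct_id=6, grp=FL: no t row matches, row kept with t columns NULL.
- acct_id=9, grp=FL: no t row matches, row kept with t columns NULL.
- acct_id=2, grp=FL: no t row matches, row kept with t columns NULL.
- acct_id=8, grp=FL: 3 matching t row(s), so 3 row(s) emitted.
- acct_id=8, grp=BQ: no t row matches, row kept with t columns NULL.
- acct_id=1, grp=FL: no t row matches, row kept with t columns NULL.
Total: 3 matched + 8 padded = 11 rows.

11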